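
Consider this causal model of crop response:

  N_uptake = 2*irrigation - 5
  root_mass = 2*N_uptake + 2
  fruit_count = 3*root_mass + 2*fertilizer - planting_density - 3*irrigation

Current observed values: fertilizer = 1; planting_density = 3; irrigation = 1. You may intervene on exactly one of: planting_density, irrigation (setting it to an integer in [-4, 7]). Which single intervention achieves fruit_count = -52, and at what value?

Intervening on planting_density: fruit_count = -planting_density - 13. Reaching -52 requires planting_density = 39, outside [-4, 7].
Intervening on irrigation: with other inputs at their observed values, fruit_count = 9*irrigation - 25. Solving for -52 gives irrigation = -3, within [-4, 7].

set irrigation = -3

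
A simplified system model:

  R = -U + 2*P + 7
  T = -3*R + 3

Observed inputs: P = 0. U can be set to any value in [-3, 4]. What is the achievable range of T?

-27 to -6

Substituting into the R equation gives R = -U + 7.
T becomes 3*U - 18.
Linear in U, so extremes are at the endpoints: U = -3 gives T = -27; U = 4 gives T = -6.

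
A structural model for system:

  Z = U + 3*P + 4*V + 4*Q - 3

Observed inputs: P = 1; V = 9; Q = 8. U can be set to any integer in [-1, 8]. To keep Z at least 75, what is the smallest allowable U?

Substituting into the Z equation gives Z = U + 68.
Require U + 68 ≥ 75, so U ≥ 7.
The smallest integer in [-1, 8] satisfying this is 7.

U = 7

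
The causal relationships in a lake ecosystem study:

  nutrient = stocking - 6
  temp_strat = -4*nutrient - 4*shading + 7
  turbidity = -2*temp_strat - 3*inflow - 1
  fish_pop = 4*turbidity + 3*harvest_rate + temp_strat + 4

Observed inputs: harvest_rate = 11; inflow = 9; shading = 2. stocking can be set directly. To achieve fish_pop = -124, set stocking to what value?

Substituting into the temp_strat equation gives temp_strat = -4*stocking + 23.
turbidity becomes 8*stocking - 74.
Substituting into the fish_pop equation gives fish_pop = 28*stocking - 236.
Solve 28*stocking - 236 = -124: stocking = (-124 + 236) / 28 = 4.

stocking = 4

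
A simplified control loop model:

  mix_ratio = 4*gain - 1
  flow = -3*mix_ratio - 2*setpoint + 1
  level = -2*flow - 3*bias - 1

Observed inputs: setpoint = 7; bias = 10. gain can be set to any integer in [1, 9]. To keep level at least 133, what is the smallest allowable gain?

Substituting into the flow equation gives flow = -12*gain - 10.
Substituting into the level equation gives level = 24*gain - 11.
Require 24*gain - 11 ≥ 133, so gain ≥ 6.
The smallest integer in [1, 9] satisfying this is 6.

gain = 6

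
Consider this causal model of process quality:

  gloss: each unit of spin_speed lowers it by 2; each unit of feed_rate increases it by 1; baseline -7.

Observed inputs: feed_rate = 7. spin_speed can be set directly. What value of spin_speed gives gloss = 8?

Substituting into the gloss equation gives gloss = -2*spin_speed.
Solve -2*spin_speed = 8: spin_speed = 8 / -2 = -4.

spin_speed = -4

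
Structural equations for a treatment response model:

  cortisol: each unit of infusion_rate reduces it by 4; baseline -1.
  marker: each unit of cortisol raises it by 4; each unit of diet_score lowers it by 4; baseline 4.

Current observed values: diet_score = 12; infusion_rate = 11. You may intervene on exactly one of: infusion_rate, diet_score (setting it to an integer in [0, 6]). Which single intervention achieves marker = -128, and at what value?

set infusion_rate = 5

Intervening on infusion_rate: with other inputs at their observed values, marker = -16*infusion_rate - 48. Solving for -128 gives infusion_rate = 5, within [0, 6].
Intervening on diet_score: marker = -4*diet_score - 176. Reaching -128 requires diet_score = -12, outside [0, 6].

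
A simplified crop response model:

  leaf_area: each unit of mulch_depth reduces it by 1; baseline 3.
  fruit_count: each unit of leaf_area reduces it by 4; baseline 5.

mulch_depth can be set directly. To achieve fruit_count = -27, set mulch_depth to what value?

mulch_depth = -5

Substituting into the fruit_count equation gives fruit_count = 4*mulch_depth - 7.
Solve 4*mulch_depth - 7 = -27: mulch_depth = (-27 + 7) / 4 = -5.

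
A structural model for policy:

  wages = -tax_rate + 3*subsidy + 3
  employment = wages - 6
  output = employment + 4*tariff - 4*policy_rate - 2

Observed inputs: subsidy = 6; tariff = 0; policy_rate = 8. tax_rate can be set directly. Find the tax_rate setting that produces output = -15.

Substituting into the wages equation gives wages = -tax_rate + 21.
employment becomes -tax_rate + 15.
Substituting into the output equation gives output = -tax_rate - 19.
Solve -tax_rate - 19 = -15: tax_rate = (-15 + 19) / -1 = -4.

tax_rate = -4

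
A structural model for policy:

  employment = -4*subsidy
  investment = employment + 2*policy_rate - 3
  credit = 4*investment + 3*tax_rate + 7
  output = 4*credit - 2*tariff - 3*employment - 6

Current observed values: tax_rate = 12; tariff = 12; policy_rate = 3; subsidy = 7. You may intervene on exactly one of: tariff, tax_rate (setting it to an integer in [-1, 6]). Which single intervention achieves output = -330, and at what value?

Intervening on tariff: output = -2*tariff - 150. Reaching -330 requires tariff = 90, outside [-1, 6].
Intervening on tax_rate: with other inputs at their observed values, output = 12*tax_rate - 318. Solving for -330 gives tax_rate = -1, within [-1, 6].

set tax_rate = -1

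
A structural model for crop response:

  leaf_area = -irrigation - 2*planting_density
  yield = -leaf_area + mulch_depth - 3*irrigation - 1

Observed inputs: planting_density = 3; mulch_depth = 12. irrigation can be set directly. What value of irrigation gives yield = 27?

Substituting into the leaf_area equation gives leaf_area = -irrigation - 6.
This gives yield = -2*irrigation + 17.
Solve -2*irrigation + 17 = 27: irrigation = (27 - 17) / -2 = -5.

irrigation = -5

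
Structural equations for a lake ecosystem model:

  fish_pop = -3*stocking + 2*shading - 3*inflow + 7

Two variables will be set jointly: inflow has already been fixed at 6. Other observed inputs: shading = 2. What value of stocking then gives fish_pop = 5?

stocking = -4

With inflow held at 6:
Substituting into the fish_pop equation gives fish_pop = -3*stocking - 7.
Solve -3*stocking - 7 = 5: stocking = (5 + 7) / -3 = -4.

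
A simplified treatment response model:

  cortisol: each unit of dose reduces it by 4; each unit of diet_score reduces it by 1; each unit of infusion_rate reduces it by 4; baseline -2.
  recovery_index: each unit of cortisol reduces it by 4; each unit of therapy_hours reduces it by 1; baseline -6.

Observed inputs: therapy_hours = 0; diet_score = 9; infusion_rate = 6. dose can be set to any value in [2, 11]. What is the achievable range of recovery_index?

Substituting into the cortisol equation gives cortisol = -4*dose - 35.
Substituting into the recovery_index equation gives recovery_index = 16*dose + 134.
Linear in dose, so extremes are at the endpoints: dose = 2 gives recovery_index = 166; dose = 11 gives recovery_index = 310.

166 to 310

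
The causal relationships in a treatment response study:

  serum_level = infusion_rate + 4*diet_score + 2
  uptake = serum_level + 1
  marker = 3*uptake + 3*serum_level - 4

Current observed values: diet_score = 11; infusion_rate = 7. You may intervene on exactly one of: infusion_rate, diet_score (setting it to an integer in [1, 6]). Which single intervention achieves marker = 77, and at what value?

set diet_score = 1

Intervening on infusion_rate: marker = 6*infusion_rate + 275. Reaching 77 requires infusion_rate = -33, outside [1, 6].
Intervening on diet_score: with other inputs at their observed values, marker = 24*diet_score + 53. Solving for 77 gives diet_score = 1, within [1, 6].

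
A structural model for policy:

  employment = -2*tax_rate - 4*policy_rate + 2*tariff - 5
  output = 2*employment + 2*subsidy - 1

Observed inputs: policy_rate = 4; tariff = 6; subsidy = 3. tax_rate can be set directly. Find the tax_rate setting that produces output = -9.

Substituting into the employment equation gives employment = -2*tax_rate - 9.
output becomes -4*tax_rate - 13.
Solve -4*tax_rate - 13 = -9: tax_rate = (-9 + 13) / -4 = -1.

tax_rate = -1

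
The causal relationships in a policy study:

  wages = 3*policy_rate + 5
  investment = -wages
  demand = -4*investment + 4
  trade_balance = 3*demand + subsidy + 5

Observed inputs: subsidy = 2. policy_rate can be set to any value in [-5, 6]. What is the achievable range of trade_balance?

Substituting into the investment equation gives investment = -3*policy_rate - 5.
So demand = 12*policy_rate + 24.
This gives trade_balance = 36*policy_rate + 79.
Linear in policy_rate, so extremes are at the endpoints: policy_rate = -5 gives trade_balance = -101; policy_rate = 6 gives trade_balance = 295.

-101 to 295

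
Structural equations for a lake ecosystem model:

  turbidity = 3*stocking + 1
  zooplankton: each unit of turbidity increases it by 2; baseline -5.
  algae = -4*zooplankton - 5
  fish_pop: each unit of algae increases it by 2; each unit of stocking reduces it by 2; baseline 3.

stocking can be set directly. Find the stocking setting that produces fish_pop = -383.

stocking = 8

Substituting into the zooplankton equation gives zooplankton = 6*stocking - 3.
Substituting into the algae equation gives algae = -24*stocking + 7.
So fish_pop = -50*stocking + 17.
Solve -50*stocking + 17 = -383: stocking = (-383 - 17) / -50 = 8.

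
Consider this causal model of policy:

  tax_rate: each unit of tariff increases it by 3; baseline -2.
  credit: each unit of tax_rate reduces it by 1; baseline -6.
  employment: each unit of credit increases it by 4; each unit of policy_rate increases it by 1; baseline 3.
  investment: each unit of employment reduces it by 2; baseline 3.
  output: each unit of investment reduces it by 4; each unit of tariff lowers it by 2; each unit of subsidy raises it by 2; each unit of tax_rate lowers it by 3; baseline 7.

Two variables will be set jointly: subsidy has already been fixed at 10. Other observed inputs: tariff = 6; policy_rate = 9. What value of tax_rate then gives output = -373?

With subsidy held at 10:
Intervening on tax_rate fixes its value directly, overriding its dependence on tariff.
Substituting into the employment equation gives employment = -4*tax_rate - 12.
Substituting into the investment equation gives investment = 8*tax_rate + 27.
Substituting into the output equation gives output = -35*tax_rate - 93.
Solve -35*tax_rate - 93 = -373: tax_rate = (-373 + 93) / -35 = 8.

tax_rate = 8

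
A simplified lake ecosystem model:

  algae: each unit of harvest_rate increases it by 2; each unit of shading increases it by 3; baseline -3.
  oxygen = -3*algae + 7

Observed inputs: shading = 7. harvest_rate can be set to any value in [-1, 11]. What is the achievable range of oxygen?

Substituting into the algae equation gives algae = 2*harvest_rate + 18.
oxygen becomes -6*harvest_rate - 47.
Linear in harvest_rate, so extremes are at the endpoints: harvest_rate = -1 gives oxygen = -41; harvest_rate = 11 gives oxygen = -113.

-113 to -41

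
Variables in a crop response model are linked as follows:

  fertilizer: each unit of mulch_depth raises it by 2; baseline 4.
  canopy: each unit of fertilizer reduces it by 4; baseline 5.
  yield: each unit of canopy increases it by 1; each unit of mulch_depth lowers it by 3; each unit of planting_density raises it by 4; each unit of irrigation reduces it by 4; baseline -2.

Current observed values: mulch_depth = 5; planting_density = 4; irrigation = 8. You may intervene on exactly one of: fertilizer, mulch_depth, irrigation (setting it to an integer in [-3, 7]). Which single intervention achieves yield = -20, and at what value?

Intervening on fertilizer: with other inputs at their observed values, yield = -4*fertilizer - 28. Solving for -20 gives fertilizer = -2, within [-3, 7].
Intervening on mulch_depth: yield = -11*mulch_depth - 29. Reaching -20 requires mulch_depth = -9/11, not an integer.
Intervening on irrigation: yield = -4*irrigation - 52. Reaching -20 requires irrigation = -8, outside [-3, 7].

set fertilizer = -2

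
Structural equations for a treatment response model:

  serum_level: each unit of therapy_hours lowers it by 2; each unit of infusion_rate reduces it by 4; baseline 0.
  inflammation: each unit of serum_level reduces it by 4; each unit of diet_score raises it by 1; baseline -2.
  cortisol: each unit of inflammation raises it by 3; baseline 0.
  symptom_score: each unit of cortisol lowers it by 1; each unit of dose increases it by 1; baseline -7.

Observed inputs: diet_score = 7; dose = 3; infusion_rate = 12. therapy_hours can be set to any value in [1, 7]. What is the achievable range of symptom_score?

-763 to -619

Substituting into the serum_level equation gives serum_level = -2*therapy_hours - 48.
So inflammation = 8*therapy_hours + 197.
This gives cortisol = 24*therapy_hours + 591.
Substituting into the symptom_score equation gives symptom_score = -24*therapy_hours - 595.
Linear in therapy_hours, so extremes are at the endpoints: therapy_hours = 1 gives symptom_score = -619; therapy_hours = 7 gives symptom_score = -763.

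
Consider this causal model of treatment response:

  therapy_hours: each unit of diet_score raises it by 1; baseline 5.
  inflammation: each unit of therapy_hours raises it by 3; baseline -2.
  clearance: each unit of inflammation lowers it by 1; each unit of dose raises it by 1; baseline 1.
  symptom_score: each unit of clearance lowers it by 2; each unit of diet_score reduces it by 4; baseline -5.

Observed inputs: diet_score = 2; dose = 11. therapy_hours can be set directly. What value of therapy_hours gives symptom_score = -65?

therapy_hours = -4

Intervening on therapy_hours fixes its value directly, overriding its dependence on diet_score.
Substituting into the clearance equation gives clearance = -3*therapy_hours + 14.
Substituting into the symptom_score equation gives symptom_score = 6*therapy_hours - 41.
Solve 6*therapy_hours - 41 = -65: therapy_hours = (-65 + 41) / 6 = -4.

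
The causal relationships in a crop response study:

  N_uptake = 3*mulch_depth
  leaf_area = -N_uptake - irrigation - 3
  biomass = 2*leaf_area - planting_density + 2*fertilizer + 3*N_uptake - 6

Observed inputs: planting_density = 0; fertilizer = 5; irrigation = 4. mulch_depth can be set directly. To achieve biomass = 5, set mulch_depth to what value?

Substituting into the leaf_area equation gives leaf_area = -3*mulch_depth - 7.
This gives biomass = 3*mulch_depth - 10.
Solve 3*mulch_depth - 10 = 5: mulch_depth = (5 + 10) / 3 = 5.

mulch_depth = 5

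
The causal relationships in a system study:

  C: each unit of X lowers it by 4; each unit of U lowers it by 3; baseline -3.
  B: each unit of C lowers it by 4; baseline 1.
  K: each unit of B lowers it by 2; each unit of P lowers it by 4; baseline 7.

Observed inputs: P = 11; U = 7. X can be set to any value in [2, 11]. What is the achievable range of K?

Substituting into the C equation gives C = -4*X - 24.
This gives B = 16*X + 97.
Substituting into the K equation gives K = -32*X - 231.
Linear in X, so extremes are at the endpoints: X = 2 gives K = -295; X = 11 gives K = -583.

-583 to -295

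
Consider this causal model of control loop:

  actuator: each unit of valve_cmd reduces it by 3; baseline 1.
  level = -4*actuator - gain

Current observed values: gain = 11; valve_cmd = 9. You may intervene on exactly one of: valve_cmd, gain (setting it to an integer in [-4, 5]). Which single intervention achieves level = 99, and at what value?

set gain = 5

Intervening on valve_cmd: level = 12*valve_cmd - 15. Reaching 99 requires valve_cmd = 19/2, not an integer.
Intervening on gain: with other inputs at their observed values, level = -gain + 104. Solving for 99 gives gain = 5, within [-4, 5].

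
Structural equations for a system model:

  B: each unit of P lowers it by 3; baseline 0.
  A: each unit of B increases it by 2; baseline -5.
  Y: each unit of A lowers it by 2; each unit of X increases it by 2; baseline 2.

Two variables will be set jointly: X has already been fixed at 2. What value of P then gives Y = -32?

With X held at 2:
Substituting into the A equation gives A = -6*P - 5.
So Y = 12*P + 16.
Solve 12*P + 16 = -32: P = (-32 - 16) / 12 = -4.

P = -4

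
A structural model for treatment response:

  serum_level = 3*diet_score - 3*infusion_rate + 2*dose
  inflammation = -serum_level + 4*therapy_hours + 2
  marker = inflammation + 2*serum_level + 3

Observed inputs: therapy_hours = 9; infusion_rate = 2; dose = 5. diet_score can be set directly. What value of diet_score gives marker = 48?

diet_score = 1

Substituting into the serum_level equation gives serum_level = 3*diet_score + 4.
So inflammation = -3*diet_score + 34.
Substituting into the marker equation gives marker = 3*diet_score + 45.
Solve 3*diet_score + 45 = 48: diet_score = (48 - 45) / 3 = 1.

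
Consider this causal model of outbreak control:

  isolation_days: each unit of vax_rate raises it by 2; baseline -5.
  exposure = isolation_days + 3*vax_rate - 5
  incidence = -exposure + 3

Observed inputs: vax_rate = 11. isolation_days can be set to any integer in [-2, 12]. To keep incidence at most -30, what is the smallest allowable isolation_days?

isolation_days = 5

Intervening on isolation_days fixes its value directly, overriding its dependence on vax_rate.
Substituting into the exposure equation gives exposure = isolation_days + 28.
So incidence = -isolation_days - 25.
Require -isolation_days - 25 ≤ -30, so isolation_days ≥ 5.
The smallest integer in [-2, 12] satisfying this is 5.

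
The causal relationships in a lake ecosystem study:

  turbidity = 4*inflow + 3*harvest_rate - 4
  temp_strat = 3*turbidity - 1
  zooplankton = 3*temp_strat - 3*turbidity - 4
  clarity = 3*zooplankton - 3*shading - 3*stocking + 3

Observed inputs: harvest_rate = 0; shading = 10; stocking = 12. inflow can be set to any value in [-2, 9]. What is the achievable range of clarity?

Substituting into the turbidity equation gives turbidity = 4*inflow - 4.
Substituting into the temp_strat equation gives temp_strat = 12*inflow - 13.
Substituting into the zooplankton equation gives zooplankton = 24*inflow - 31.
So clarity = 72*inflow - 156.
Linear in inflow, so extremes are at the endpoints: inflow = -2 gives clarity = -300; inflow = 9 gives clarity = 492.

-300 to 492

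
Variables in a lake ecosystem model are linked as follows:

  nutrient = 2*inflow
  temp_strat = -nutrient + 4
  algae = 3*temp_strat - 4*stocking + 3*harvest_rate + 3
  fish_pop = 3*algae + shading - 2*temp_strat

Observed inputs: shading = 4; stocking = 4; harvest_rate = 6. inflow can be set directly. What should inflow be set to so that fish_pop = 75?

Substituting into the temp_strat equation gives temp_strat = -2*inflow + 4.
This gives algae = -6*inflow + 17.
Substituting into the fish_pop equation gives fish_pop = -14*inflow + 47.
Solve -14*inflow + 47 = 75: inflow = (75 - 47) / -14 = -2.

inflow = -2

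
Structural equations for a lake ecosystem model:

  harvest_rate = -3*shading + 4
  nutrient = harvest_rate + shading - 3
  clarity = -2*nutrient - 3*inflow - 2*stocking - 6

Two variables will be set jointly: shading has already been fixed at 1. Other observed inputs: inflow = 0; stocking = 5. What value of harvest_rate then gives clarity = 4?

harvest_rate = -8

With shading held at 1:
Intervening on harvest_rate fixes its value directly, overriding its dependence on shading.
Substituting into the nutrient equation gives nutrient = harvest_rate - 2.
So clarity = -2*harvest_rate - 12.
Solve -2*harvest_rate - 12 = 4: harvest_rate = (4 + 12) / -2 = -8.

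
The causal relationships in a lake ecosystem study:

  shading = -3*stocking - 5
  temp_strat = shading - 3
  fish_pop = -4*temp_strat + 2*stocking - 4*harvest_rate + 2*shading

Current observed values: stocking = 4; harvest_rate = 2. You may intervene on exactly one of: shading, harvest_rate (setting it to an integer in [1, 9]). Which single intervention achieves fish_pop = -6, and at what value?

set shading = 9

Intervening on shading: with other inputs at their observed values, fish_pop = -2*shading + 12. Solving for -6 gives shading = 9, within [1, 9].
Intervening on harvest_rate: fish_pop = -4*harvest_rate + 54. Reaching -6 requires harvest_rate = 15, outside [1, 9].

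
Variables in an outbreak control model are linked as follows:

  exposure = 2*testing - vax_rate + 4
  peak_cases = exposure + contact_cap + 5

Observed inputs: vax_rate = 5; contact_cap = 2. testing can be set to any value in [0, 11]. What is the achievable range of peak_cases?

Substituting into the exposure equation gives exposure = 2*testing - 1.
Substituting into the peak_cases equation gives peak_cases = 2*testing + 6.
Linear in testing, so extremes are at the endpoints: testing = 0 gives peak_cases = 6; testing = 11 gives peak_cases = 28.

6 to 28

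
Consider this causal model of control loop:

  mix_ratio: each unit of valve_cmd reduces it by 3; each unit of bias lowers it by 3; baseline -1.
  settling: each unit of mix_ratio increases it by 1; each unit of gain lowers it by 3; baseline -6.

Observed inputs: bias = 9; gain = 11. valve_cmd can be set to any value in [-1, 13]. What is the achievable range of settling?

Substituting into the mix_ratio equation gives mix_ratio = -3*valve_cmd - 28.
Substituting into the settling equation gives settling = -3*valve_cmd - 67.
Linear in valve_cmd, so extremes are at the endpoints: valve_cmd = -1 gives settling = -64; valve_cmd = 13 gives settling = -106.

-106 to -64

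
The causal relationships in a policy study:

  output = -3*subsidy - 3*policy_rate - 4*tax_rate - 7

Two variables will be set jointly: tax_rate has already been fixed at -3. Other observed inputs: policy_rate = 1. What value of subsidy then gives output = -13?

subsidy = 5

With tax_rate held at -3:
Substituting into the output equation gives output = -3*subsidy + 2.
Solve -3*subsidy + 2 = -13: subsidy = (-13 - 2) / -3 = 5.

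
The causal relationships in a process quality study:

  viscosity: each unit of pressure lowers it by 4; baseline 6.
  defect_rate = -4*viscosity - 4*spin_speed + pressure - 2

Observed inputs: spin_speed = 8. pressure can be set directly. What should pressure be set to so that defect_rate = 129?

pressure = 11

Substituting into the defect_rate equation gives defect_rate = 17*pressure - 58.
Solve 17*pressure - 58 = 129: pressure = (129 + 58) / 17 = 11.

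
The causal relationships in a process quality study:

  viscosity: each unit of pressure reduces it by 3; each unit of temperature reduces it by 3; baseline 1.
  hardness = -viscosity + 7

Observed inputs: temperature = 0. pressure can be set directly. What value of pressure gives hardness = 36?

Substituting into the viscosity equation gives viscosity = -3*pressure + 1.
Substituting into the hardness equation gives hardness = 3*pressure + 6.
Solve 3*pressure + 6 = 36: pressure = (36 - 6) / 3 = 10.

pressure = 10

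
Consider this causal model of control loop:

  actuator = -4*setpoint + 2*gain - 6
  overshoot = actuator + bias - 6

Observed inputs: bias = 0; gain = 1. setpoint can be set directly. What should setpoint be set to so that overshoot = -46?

Substituting into the actuator equation gives actuator = -4*setpoint - 4.
This gives overshoot = -4*setpoint - 10.
Solve -4*setpoint - 10 = -46: setpoint = (-46 + 10) / -4 = 9.

setpoint = 9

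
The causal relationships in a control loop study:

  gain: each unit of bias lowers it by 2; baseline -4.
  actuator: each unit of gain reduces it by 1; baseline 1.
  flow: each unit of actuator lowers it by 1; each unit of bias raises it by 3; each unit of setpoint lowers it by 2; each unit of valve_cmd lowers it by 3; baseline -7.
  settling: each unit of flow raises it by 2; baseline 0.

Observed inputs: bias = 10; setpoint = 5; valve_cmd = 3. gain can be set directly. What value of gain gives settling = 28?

Intervening on gain fixes its value directly, overriding its dependence on bias.
Substituting into the flow equation gives flow = gain + 3.
Substituting into the settling equation gives settling = 2*gain + 6.
Solve 2*gain + 6 = 28: gain = (28 - 6) / 2 = 11.

gain = 11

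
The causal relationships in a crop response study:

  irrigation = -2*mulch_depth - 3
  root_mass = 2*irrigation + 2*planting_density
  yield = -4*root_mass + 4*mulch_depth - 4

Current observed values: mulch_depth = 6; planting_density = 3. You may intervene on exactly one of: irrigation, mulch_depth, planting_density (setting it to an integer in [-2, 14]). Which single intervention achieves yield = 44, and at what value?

Intervening on irrigation: yield = -8*irrigation - 4. Reaching 44 requires irrigation = -6, outside [-2, 14].
Intervening on mulch_depth: yield = 20*mulch_depth - 4. Reaching 44 requires mulch_depth = 12/5, not an integer.
Intervening on planting_density: with other inputs at their observed values, yield = -8*planting_density + 140. Solving for 44 gives planting_density = 12, within [-2, 14].

set planting_density = 12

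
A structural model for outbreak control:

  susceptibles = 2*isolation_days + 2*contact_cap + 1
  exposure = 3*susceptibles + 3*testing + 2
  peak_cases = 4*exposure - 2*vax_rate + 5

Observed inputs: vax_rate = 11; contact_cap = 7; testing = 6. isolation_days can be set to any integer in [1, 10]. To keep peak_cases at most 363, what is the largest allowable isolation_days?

Substituting into the susceptibles equation gives susceptibles = 2*isolation_days + 15.
Substituting into the exposure equation gives exposure = 6*isolation_days + 65.
This gives peak_cases = 24*isolation_days + 243.
Require 24*isolation_days + 243 ≤ 363, so isolation_days ≤ 5.
The largest integer in [1, 10] satisfying this is 5.

isolation_days = 5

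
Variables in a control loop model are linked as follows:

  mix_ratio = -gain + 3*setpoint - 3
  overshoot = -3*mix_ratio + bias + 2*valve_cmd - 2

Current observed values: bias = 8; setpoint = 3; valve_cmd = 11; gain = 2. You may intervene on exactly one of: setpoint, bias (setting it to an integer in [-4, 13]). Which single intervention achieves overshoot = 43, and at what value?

set setpoint = 0

Intervening on setpoint: with other inputs at their observed values, overshoot = -9*setpoint + 43. Solving for 43 gives setpoint = 0, within [-4, 13].
Intervening on bias: overshoot = bias + 8. Reaching 43 requires bias = 35, outside [-4, 13].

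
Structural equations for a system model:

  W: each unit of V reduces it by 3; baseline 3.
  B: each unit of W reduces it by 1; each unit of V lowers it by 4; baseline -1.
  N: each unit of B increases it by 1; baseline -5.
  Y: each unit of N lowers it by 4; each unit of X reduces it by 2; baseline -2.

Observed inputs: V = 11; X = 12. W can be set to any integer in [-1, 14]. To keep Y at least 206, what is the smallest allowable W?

W = 8

Intervening on W fixes its value directly, overriding its dependence on V.
Substituting into the B equation gives B = -W - 45.
So N = -W - 50.
This gives Y = 4*W + 174.
Require 4*W + 174 ≥ 206, so W ≥ 8.
The smallest integer in [-1, 14] satisfying this is 8.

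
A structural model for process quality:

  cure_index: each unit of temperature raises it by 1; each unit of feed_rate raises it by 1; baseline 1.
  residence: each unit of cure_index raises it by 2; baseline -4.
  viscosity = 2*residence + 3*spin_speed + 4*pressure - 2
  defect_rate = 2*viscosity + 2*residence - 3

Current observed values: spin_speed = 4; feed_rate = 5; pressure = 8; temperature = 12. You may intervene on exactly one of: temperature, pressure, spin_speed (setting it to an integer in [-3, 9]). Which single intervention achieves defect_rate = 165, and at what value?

Intervening on temperature: with other inputs at their observed values, defect_rate = 12*temperature + 129. Solving for 165 gives temperature = 3, within [-3, 9].
Intervening on pressure: defect_rate = 8*pressure + 209. Reaching 165 requires pressure = -11/2, not an integer.
Intervening on spin_speed: defect_rate = 6*spin_speed + 249. Reaching 165 requires spin_speed = -14, outside [-3, 9].

set temperature = 3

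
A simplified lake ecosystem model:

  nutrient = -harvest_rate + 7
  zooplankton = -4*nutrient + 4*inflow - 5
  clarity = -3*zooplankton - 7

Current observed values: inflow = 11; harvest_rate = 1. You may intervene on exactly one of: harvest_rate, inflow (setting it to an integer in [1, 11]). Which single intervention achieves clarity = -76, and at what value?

set harvest_rate = 3

Intervening on harvest_rate: with other inputs at their observed values, clarity = -12*harvest_rate - 40. Solving for -76 gives harvest_rate = 3, within [1, 11].
Intervening on inflow: clarity = -12*inflow + 80. Reaching -76 requires inflow = 13, outside [1, 11].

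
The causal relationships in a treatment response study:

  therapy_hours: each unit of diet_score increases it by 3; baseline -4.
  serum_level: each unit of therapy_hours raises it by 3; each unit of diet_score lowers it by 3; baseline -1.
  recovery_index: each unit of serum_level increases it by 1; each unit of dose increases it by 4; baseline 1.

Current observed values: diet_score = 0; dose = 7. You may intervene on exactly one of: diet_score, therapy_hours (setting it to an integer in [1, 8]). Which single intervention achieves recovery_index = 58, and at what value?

set diet_score = 7

Intervening on diet_score: with other inputs at their observed values, recovery_index = 6*diet_score + 16. Solving for 58 gives diet_score = 7, within [1, 8].
Intervening on therapy_hours: recovery_index = 3*therapy_hours + 28. Reaching 58 requires therapy_hours = 10, outside [1, 8].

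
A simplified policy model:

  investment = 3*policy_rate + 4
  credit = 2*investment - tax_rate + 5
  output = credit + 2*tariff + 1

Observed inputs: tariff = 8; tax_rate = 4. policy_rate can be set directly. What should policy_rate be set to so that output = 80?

Substituting into the credit equation gives credit = 6*policy_rate + 9.
Substituting into the output equation gives output = 6*policy_rate + 26.
Solve 6*policy_rate + 26 = 80: policy_rate = (80 - 26) / 6 = 9.

policy_rate = 9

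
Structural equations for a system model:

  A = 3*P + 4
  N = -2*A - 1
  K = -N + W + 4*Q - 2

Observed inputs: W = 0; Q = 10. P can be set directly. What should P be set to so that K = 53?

P = 1

Substituting into the N equation gives N = -6*P - 9.
This gives K = 6*P + 47.
Solve 6*P + 47 = 53: P = (53 - 47) / 6 = 1.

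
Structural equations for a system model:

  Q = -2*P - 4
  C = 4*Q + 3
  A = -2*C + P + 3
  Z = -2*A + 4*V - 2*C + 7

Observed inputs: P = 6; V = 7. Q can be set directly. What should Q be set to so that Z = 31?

Intervening on Q fixes its value directly, overriding its dependence on P.
Substituting into the A equation gives A = -8*Q + 3.
Substituting into the Z equation gives Z = 8*Q + 23.
Solve 8*Q + 23 = 31: Q = (31 - 23) / 8 = 1.

Q = 1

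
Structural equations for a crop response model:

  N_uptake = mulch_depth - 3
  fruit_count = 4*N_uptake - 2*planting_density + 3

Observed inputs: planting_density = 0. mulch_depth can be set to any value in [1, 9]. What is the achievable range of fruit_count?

-5 to 27

Substituting into the fruit_count equation gives fruit_count = 4*mulch_depth - 9.
Linear in mulch_depth, so extremes are at the endpoints: mulch_depth = 1 gives fruit_count = -5; mulch_depth = 9 gives fruit_count = 27.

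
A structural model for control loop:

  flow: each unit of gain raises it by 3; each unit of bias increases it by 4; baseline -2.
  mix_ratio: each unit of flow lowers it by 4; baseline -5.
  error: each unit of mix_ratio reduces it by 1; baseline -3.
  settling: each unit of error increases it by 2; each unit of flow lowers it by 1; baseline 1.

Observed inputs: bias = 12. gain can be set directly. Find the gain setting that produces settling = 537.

Substituting into the flow equation gives flow = 3*gain + 46.
This gives mix_ratio = -12*gain - 189.
Substituting into the error equation gives error = 12*gain + 186.
Substituting into the settling equation gives settling = 21*gain + 327.
Solve 21*gain + 327 = 537: gain = (537 - 327) / 21 = 10.

gain = 10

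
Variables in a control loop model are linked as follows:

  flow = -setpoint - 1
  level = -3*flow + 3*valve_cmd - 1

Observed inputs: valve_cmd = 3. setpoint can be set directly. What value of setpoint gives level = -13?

Substituting into the level equation gives level = 3*setpoint + 11.
Solve 3*setpoint + 11 = -13: setpoint = (-13 - 11) / 3 = -8.

setpoint = -8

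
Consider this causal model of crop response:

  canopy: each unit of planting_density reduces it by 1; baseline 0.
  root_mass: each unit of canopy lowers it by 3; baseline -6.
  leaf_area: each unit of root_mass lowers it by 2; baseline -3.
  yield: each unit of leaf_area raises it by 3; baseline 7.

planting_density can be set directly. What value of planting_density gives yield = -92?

Substituting into the root_mass equation gives root_mass = 3*planting_density - 6.
This gives leaf_area = -6*planting_density + 9.
Substituting into the yield equation gives yield = -18*planting_density + 34.
Solve -18*planting_density + 34 = -92: planting_density = (-92 - 34) / -18 = 7.

planting_density = 7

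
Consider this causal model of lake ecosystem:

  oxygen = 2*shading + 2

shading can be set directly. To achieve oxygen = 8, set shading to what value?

shading = 3

Solve 2*shading + 2 = 8: shading = (8 - 2) / 2 = 3.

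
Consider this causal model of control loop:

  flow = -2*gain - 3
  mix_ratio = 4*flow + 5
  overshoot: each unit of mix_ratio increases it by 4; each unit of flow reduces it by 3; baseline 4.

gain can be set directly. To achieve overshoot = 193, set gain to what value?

gain = -8

Substituting into the mix_ratio equation gives mix_ratio = -8*gain - 7.
Substituting into the overshoot equation gives overshoot = -26*gain - 15.
Solve -26*gain - 15 = 193: gain = (193 + 15) / -26 = -8.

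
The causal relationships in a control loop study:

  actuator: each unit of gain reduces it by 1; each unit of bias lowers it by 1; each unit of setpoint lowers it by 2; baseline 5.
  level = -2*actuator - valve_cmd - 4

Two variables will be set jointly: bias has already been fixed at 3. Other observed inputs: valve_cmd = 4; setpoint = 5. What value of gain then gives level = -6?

With bias held at 3:
Substituting into the actuator equation gives actuator = -gain - 8.
This gives level = 2*gain + 8.
Solve 2*gain + 8 = -6: gain = (-6 - 8) / 2 = -7.

gain = -7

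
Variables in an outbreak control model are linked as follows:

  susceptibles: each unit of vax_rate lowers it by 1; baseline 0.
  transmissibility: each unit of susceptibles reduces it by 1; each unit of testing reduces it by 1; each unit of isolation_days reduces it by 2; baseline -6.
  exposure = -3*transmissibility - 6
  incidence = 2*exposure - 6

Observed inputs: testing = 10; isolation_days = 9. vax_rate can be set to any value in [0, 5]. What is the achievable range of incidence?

156 to 186

Substituting into the transmissibility equation gives transmissibility = vax_rate - 34.
This gives exposure = -3*vax_rate + 96.
Substituting into the incidence equation gives incidence = -6*vax_rate + 186.
Linear in vax_rate, so extremes are at the endpoints: vax_rate = 0 gives incidence = 186; vax_rate = 5 gives incidence = 156.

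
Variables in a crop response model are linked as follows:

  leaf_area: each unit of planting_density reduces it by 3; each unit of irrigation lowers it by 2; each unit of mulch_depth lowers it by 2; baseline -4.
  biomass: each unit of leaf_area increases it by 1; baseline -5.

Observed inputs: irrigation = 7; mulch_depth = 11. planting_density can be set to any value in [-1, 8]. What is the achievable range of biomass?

Substituting into the leaf_area equation gives leaf_area = -3*planting_density - 40.
Substituting into the biomass equation gives biomass = -3*planting_density - 45.
Linear in planting_density, so extremes are at the endpoints: planting_density = -1 gives biomass = -42; planting_density = 8 gives biomass = -69.

-69 to -42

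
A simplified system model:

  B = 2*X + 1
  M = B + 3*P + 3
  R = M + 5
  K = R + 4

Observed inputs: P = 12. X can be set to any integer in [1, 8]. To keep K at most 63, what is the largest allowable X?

X = 7

Substituting into the M equation gives M = 2*X + 40.
Substituting into the R equation gives R = 2*X + 45.
K becomes 2*X + 49.
Require 2*X + 49 ≤ 63, so X ≤ 7.
The largest integer in [1, 8] satisfying this is 7.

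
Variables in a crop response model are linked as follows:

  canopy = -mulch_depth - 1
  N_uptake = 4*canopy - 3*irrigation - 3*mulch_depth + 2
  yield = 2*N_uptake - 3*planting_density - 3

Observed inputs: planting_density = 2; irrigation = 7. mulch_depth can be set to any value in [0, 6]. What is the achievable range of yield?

Substituting into the N_uptake equation gives N_uptake = -7*mulch_depth - 23.
So yield = -14*mulch_depth - 55.
Linear in mulch_depth, so extremes are at the endpoints: mulch_depth = 0 gives yield = -55; mulch_depth = 6 gives yield = -139.

-139 to -55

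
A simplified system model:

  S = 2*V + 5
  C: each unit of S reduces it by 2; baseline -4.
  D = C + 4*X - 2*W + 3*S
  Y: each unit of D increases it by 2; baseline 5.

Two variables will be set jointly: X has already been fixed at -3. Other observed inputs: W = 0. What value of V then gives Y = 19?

V = 9

With X held at -3:
Substituting into the C equation gives C = -4*V - 14.
Substituting into the D equation gives D = 2*V - 11.
Substituting into the Y equation gives Y = 4*V - 17.
Solve 4*V - 17 = 19: V = (19 + 17) / 4 = 9.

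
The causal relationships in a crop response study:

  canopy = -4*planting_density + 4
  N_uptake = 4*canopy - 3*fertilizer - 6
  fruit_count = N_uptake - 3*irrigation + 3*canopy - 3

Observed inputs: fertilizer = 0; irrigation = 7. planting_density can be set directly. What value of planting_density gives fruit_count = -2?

Substituting into the N_uptake equation gives N_uptake = -16*planting_density + 10.
Substituting into the fruit_count equation gives fruit_count = -28*planting_density - 2.
Solve -28*planting_density - 2 = -2: planting_density = (-2 + 2) / -28 = 0.

planting_density = 0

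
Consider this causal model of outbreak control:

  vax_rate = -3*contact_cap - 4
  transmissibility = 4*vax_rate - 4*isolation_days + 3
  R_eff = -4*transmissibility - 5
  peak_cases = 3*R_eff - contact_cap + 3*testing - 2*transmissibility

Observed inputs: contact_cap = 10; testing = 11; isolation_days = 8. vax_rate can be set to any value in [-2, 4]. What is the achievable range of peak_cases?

190 to 526

Intervening on vax_rate fixes its value directly, overriding its dependence on contact_cap.
Substituting into the transmissibility equation gives transmissibility = 4*vax_rate - 29.
So R_eff = -16*vax_rate + 111.
peak_cases becomes -56*vax_rate + 414.
Linear in vax_rate, so extremes are at the endpoints: vax_rate = -2 gives peak_cases = 526; vax_rate = 4 gives peak_cases = 190.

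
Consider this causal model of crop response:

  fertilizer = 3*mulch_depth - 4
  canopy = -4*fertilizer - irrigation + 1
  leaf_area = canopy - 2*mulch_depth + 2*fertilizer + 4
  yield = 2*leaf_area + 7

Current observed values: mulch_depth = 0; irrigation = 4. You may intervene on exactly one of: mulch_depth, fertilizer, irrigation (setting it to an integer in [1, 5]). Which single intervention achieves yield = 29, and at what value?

Intervening on mulch_depth: yield = -16*mulch_depth + 25. Reaching 29 requires mulch_depth = -1/4, not an integer.
Intervening on fertilizer: yield = -4*fertilizer + 9. Reaching 29 requires fertilizer = -5, outside [1, 5].
Intervening on irrigation: with other inputs at their observed values, yield = -2*irrigation + 33. Solving for 29 gives irrigation = 2, within [1, 5].

set irrigation = 2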